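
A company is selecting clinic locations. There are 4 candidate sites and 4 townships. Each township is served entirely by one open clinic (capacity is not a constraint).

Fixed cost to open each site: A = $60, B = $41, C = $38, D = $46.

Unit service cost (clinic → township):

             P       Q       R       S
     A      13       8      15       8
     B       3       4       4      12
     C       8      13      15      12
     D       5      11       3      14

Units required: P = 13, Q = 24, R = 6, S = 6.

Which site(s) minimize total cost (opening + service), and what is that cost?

For any fixed open set, each township goes to its cheapest open site; total = fixed + service.
{B}: P→B 3·13=39, Q→B 4·24=96, R→B 4·6=24, S→B 12·6=72. Service 231; fixed 41; total 272.
{A, B}: service 207 + fixed 101 = 308
{B, C}: P→B 3·13=39, Q→B 4·24=96, R→B 4·6=24, S→B 12·6=72. Service 231; fixed 79; total 310.
{A, B, C, D}: P→B 3·13=39, Q→B 4·24=96, R→D 3·6=18, S→A 8·6=48. Service 201; fixed 185; total 386.
No other subset beats 272.

Open B only; minimum total cost 272.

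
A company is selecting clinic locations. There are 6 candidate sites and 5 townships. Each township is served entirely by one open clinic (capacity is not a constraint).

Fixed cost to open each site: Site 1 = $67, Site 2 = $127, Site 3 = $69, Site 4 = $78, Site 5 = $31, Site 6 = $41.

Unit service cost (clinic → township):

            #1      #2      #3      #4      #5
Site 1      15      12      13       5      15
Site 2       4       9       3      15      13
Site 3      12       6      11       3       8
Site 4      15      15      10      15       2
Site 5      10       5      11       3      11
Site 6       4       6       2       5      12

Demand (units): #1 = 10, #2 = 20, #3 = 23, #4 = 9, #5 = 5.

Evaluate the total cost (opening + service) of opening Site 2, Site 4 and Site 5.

Total cost: 482

Each township is assigned to its cheapest site among the open ones.
{Site 2, Site 4, Site 5}: #1→Site 2 4·10=40, #2→Site 5 5·20=100, #3→Site 2 3·23=69, #4→Site 5 3·9=27, #5→Site 4 2·5=10. Service 246; fixed 236; total 482.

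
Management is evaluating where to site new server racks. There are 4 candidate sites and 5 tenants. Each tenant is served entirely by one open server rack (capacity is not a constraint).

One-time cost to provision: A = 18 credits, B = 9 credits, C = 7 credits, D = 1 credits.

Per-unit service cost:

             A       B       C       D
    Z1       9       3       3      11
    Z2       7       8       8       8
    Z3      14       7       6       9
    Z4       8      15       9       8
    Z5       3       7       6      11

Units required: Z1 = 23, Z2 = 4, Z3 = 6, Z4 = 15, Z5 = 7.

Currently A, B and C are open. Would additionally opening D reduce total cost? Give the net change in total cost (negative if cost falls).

No — net change +1 (cost rises by 1).

Current service cost with {A, B, C}: 274.
Adding D: each tenant re-picks its cheapest; new service cost 274, saving 0.
Extra fixed cost: 1. Net change = 1 − 0 = 1.
(Totals: 308 → 309.)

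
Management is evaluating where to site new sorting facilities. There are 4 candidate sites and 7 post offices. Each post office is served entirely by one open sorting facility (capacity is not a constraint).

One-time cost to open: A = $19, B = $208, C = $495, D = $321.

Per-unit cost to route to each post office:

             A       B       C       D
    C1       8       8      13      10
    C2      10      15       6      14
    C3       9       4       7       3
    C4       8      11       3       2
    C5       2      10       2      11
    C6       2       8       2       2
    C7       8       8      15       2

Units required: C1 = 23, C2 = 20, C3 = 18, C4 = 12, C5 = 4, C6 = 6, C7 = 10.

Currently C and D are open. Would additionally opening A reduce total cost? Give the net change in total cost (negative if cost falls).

Current service cost with {C, D}: 468.
Adding A: each post office re-picks its cheapest; new service cost 422, saving 46.
Extra fixed cost: 19. Net change = 19 − 46 = -27.
(Totals: 1284 → 1257.)

Yes — net change −27 (cost falls by 27).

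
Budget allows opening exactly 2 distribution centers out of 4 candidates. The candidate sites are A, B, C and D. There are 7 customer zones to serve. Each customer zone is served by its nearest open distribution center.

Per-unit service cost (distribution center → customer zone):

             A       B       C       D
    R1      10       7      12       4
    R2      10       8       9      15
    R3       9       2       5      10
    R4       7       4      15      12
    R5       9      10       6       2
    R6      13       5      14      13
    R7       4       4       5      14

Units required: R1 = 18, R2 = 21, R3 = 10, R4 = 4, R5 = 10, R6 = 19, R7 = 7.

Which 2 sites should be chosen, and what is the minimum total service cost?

Choose B and D; total service cost 419.

With exactly 2 open, each customer zone uses its cheapest among the chosen.
{B, D}: R1→D 4·18=72, R2→B 8·21=168, R3→B 2·10=20, R4→B 4·4=16, R5→D 2·10=20, R6→B 5·19=95, R7→B 4·7=28. Service cost 419.
{B, C}: service cost 513
{A, B}: service cost 543
Among all 6 size-2 choices, {B, D} is lowest.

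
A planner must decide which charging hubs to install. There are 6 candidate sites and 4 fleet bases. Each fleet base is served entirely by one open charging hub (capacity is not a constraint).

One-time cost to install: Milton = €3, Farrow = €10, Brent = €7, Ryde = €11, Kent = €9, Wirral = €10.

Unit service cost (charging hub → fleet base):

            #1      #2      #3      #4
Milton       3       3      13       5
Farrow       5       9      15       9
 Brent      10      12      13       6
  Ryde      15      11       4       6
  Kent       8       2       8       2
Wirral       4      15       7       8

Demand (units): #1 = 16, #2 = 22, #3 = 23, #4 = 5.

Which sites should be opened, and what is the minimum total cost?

Open Milton, Ryde and Kent; minimum total cost 217.

For any fixed open set, each fleet base goes to its cheapest open site; total = fixed + service.
{Milton, Ryde, Kent}: #1→Milton 3·16=48, #2→Kent 2·22=44, #3→Ryde 4·23=92, #4→Kent 2·5=10. Service 194; fixed 23; total 217.
{Milton, Brent, Ryde, Kent}: #1→Milton 3·16=48, #2→Kent 2·22=44, #3→Ryde 4·23=92, #4→Kent 2·5=10. Service 194; fixed 30; total 224.
{Milton, Farrow, Ryde, Kent}: #1→Milton 3·16=48, #2→Kent 2·22=44, #3→Ryde 4·23=92, #4→Kent 2·5=10. Service 194; fixed 33; total 227.
{Milton, Farrow, Brent, Ryde, Kent, Wirral}: service 194 + fixed 50 = 244
No other subset beats 217.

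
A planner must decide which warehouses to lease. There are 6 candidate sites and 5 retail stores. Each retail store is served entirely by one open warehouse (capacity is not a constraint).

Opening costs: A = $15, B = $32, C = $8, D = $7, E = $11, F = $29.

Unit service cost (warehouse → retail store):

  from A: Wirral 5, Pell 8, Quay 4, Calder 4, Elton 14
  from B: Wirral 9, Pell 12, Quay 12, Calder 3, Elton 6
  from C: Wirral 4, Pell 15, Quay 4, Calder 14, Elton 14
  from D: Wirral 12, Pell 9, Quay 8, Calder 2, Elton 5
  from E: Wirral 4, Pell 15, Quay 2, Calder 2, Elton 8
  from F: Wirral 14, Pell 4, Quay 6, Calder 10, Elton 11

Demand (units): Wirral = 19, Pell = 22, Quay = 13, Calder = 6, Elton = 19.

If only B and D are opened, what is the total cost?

Each retail store is assigned to its cheapest site among the open ones.
{B, D}: Wirral→B 9·19=171, Pell→D 9·22=198, Quay→D 8·13=104, Calder→D 2·6=12, Elton→D 5·19=95. Service 580; fixed 39; total 619.

Total cost: 619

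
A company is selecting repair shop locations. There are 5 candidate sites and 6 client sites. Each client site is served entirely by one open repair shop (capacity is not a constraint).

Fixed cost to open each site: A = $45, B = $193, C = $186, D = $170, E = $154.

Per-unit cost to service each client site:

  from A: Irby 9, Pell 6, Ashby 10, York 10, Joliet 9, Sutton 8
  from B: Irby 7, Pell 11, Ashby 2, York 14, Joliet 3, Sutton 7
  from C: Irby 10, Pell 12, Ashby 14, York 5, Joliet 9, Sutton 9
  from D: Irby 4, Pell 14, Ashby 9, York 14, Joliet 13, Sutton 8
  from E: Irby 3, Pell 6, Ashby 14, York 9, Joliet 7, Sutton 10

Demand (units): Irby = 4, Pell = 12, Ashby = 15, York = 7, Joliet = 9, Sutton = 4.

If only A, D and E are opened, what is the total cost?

Each client site is assigned to its cheapest site among the open ones.
{A, D, E}: Irby→E 3·4=12, Pell→A 6·12=72, Ashby→D 9·15=135, York→E 9·7=63, Joliet→E 7·9=63, Sutton→A 8·4=32. Service 377; fixed 369; total 746.

Total cost: 746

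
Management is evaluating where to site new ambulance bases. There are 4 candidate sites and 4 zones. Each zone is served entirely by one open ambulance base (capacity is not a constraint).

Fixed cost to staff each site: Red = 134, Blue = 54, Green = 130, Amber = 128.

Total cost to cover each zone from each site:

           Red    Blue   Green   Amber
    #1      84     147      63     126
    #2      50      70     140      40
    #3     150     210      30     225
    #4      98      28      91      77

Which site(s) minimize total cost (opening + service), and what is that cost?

Open Blue and Green; minimum total cost 375.

For any fixed open set, each zone goes to its cheapest open site; total = fixed + service.
{Blue, Green}: #1→Green 63, #2→Blue 70, #3→Green 30, #4→Blue 28. Service 191; fixed 184; total 375.
{Green}: service 324 + fixed 130 = 454
{Green, Amber}: service 210 + fixed 258 = 468
{Red, Blue, Green, Amber}: service 161 + fixed 446 = 607
No other subset beats 375.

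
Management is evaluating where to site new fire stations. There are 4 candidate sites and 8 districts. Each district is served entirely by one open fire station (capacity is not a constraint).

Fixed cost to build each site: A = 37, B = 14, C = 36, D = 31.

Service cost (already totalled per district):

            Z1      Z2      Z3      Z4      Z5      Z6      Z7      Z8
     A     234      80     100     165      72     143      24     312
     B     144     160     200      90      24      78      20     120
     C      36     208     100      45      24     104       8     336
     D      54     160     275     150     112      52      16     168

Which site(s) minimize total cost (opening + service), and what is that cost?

Open A, B and C; minimum total cost 578.

For any fixed open set, each district goes to its cheapest open site; total = fixed + service.
{A, B, C}: Z1→C 36, Z2→A 80, Z3→A 100, Z4→C 45, Z5→B 24, Z6→B 78, Z7→C 8, Z8→B 120. Service 491; fixed 87; total 578.
{A, B, C, D}: service 465 + fixed 118 = 583
{A, C, D}: service 513 + fixed 104 = 617
{B}: service 836 + fixed 14 = 850
No other subset beats 578.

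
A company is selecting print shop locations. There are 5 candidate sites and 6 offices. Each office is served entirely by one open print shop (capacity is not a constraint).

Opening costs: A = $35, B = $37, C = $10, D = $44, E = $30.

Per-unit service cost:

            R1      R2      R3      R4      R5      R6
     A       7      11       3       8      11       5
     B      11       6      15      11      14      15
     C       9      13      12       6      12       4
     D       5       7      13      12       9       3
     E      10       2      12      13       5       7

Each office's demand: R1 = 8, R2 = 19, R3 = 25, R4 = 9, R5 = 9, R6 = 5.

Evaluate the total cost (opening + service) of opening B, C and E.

Each office is assigned to its cheapest site among the open ones.
{B, C, E}: R1→C 9·8=72, R2→E 2·19=38, R3→C 12·25=300, R4→C 6·9=54, R5→E 5·9=45, R6→C 4·5=20. Service 529; fixed 77; total 606.

Total cost: 606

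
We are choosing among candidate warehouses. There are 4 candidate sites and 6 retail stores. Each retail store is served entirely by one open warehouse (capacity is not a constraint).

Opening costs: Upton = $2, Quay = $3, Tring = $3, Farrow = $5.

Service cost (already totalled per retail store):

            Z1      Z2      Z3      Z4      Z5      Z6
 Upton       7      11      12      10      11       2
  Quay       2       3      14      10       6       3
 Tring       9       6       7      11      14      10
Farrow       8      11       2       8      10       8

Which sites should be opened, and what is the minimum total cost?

For any fixed open set, each retail store goes to its cheapest open site; total = fixed + service.
{Quay, Farrow}: Z1→Quay 2, Z2→Quay 3, Z3→Farrow 2, Z4→Farrow 8, Z5→Quay 6, Z6→Quay 3. Service 24; fixed 8; total 32.
{Upton, Quay, Farrow}: service 23 + fixed 10 = 33
{Quay, Tring, Farrow}: service 24 + fixed 11 = 35
{Upton, Quay, Tring, Farrow}: Z1→Quay 2, Z2→Quay 3, Z3→Farrow 2, Z4→Farrow 8, Z5→Quay 6, Z6→Upton 2. Service 23; fixed 13; total 36.
(All 15 nonempty subsets were checked; Quay and Farrow is lowest.)

Open Quay and Farrow; minimum total cost 32.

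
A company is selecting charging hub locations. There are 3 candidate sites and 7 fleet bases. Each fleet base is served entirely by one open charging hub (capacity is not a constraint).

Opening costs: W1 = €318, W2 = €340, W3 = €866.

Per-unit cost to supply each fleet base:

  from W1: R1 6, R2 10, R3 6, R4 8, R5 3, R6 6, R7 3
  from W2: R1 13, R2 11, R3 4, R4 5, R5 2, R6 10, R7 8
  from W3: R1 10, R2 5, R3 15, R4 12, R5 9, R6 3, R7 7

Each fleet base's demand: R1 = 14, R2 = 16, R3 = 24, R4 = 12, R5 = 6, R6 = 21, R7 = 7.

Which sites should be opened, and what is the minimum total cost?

Open W1 only; minimum total cost 967.

For any fixed open set, each fleet base goes to its cheapest open site; total = fixed + service.
{W1}: R1→W1 6·14=84, R2→W1 10·16=160, R3→W1 6·24=144, R4→W1 8·12=96, R5→W1 3·6=18, R6→W1 6·21=126, R7→W1 3·7=21. Service 649; fixed 318; total 967.
{W2}: service 792 + fixed 340 = 1132
{W1, W2}: service 559 + fixed 658 = 1217
{W1, W2, W3}: service 416 + fixed 1524 = 1940
(All 7 nonempty subsets were checked; W1 only is lowest.)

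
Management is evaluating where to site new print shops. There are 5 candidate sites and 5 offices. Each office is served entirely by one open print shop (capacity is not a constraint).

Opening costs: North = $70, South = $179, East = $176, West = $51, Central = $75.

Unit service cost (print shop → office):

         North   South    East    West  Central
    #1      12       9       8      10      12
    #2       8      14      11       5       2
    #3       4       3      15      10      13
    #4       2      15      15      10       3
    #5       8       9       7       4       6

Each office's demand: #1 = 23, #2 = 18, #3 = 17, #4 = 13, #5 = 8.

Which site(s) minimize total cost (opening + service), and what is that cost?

For any fixed open set, each office goes to its cheapest open site; total = fixed + service.
{North, West}: #1→West 10·23=230, #2→West 5·18=90, #3→North 4·17=68, #4→North 2·13=26, #5→West 4·8=32. Service 446; fixed 121; total 567.
{North, West, Central}: #1→West 10·23=230, #2→Central 2·18=36, #3→North 4·17=68, #4→North 2·13=26, #5→West 4·8=32. Service 392; fixed 196; total 588.
{North, Central}: #1→North 12·23=276, #2→Central 2·18=36, #3→North 4·17=68, #4→North 2·13=26, #5→Central 6·8=48. Service 454; fixed 145; total 599.
{North, South, East, West, Central}: #1→East 8·23=184, #2→Central 2·18=36, #3→South 3·17=51, #4→North 2·13=26, #5→West 4·8=32. Service 329; fixed 551; total 880.
No other subset beats 567.

Open North and West; minimum total cost 567.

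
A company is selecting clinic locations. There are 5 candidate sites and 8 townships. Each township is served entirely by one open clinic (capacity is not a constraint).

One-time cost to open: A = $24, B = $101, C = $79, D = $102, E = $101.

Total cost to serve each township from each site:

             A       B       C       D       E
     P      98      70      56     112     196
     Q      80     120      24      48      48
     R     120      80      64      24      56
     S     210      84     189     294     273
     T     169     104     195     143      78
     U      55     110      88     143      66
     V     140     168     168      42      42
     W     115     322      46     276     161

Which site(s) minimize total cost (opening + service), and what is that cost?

Open B, C and E; minimum total cost 733.

For any fixed open set, each township goes to its cheapest open site; total = fixed + service.
{B, C, E}: P→C 56, Q→C 24, R→E 56, S→B 84, T→E 78, U→E 66, V→E 42, W→C 46. Service 452; fixed 281; total 733.
{C, E}: service 557 + fixed 180 = 737
{A, B, C, D}: P→C 56, Q→C 24, R→D 24, S→B 84, T→B 104, U→A 55, V→D 42, W→C 46. Service 435; fixed 306; total 741.
{A, B, C, D, E}: service 409 + fixed 407 = 816
No other subset beats 733.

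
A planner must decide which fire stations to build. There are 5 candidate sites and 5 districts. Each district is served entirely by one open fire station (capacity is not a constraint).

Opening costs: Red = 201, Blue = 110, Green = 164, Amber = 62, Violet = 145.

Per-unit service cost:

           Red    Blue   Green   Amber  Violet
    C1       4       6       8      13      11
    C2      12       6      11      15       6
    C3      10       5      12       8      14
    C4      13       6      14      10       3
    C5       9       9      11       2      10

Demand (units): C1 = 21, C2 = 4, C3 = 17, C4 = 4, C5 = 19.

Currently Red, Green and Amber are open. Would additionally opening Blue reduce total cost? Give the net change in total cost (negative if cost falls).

Current service cost with {Red, Green, Amber}: 342.
Adding Blue: each district re-picks its cheapest; new service cost 255, saving 87.
Extra fixed cost: 110. Net change = 110 − 87 = 23.
(Totals: 769 → 792.)

No — net change +23 (cost rises by 23).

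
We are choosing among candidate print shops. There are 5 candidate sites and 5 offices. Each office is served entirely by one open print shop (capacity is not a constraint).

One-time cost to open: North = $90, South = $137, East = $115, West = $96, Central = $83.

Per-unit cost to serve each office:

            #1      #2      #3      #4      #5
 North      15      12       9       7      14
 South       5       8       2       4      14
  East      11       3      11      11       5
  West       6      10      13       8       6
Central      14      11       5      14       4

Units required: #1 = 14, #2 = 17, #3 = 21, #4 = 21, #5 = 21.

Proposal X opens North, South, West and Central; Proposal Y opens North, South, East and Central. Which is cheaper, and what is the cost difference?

Proposal Y is cheaper by 66.

Proposal X: {North, South, West, Central}: #1→South 5·14=70, #2→South 8·17=136, #3→South 2·21=42, #4→South 4·21=84, #5→Central 4·21=84. Service 416; fixed 406; total 822.
Proposal Y: {North, South, East, Central}: #1→South 5·14=70, #2→East 3·17=51, #3→South 2·21=42, #4→South 4·21=84, #5→Central 4·21=84. Service 331; fixed 425; total 756.
Difference: |822 − 756| = 66.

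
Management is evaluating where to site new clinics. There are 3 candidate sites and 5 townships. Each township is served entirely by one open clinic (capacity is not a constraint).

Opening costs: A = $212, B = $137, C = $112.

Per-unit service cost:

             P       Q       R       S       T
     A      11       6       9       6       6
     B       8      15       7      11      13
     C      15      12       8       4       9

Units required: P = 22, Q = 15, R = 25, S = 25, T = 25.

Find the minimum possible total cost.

For any fixed open set, each township goes to its cheapest open site; total = fixed + service.
{A}: P→A 11·22=242, Q→A 6·15=90, R→A 9·25=225, S→A 6·25=150, T→A 6·25=150. Service 857; fixed 212; total 1069.
{A, B}: service 741 + fixed 349 = 1090
{B, C}: P→B 8·22=176, Q→C 12·15=180, R→B 7·25=175, S→C 4·25=100, T→C 9·25=225. Service 856; fixed 249; total 1105.
{A, B, C}: P→B 8·22=176, Q→A 6·15=90, R→B 7·25=175, S→C 4·25=100, T→A 6·25=150. Service 691; fixed 461; total 1152.
(All 7 nonempty subsets were checked; A only is lowest.)

Minimum total cost: 1069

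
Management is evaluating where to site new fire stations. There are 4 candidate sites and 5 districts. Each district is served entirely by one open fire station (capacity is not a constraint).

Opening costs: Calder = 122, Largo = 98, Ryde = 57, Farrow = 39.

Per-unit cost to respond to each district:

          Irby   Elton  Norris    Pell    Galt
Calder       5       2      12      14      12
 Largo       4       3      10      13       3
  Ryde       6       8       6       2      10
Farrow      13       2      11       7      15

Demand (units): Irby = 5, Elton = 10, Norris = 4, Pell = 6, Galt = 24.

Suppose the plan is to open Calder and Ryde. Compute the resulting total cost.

Total cost: 500

Each district is assigned to its cheapest site among the open ones.
{Calder, Ryde}: Irby→Calder 5·5=25, Elton→Calder 2·10=20, Norris→Ryde 6·4=24, Pell→Ryde 2·6=12, Galt→Ryde 10·24=240. Service 321; fixed 179; total 500.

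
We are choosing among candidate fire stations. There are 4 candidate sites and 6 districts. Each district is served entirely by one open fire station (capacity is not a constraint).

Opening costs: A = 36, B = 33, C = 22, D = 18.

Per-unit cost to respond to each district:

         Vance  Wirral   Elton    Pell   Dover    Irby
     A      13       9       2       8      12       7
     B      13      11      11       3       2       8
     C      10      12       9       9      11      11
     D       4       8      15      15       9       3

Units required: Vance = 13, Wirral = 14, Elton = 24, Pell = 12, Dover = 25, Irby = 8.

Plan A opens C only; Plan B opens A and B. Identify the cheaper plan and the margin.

Plan B is cheaper by 453.

Plan A: {C}: Vance→C 10·13=130, Wirral→C 12·14=168, Elton→C 9·24=216, Pell→C 9·12=108, Dover→C 11·25=275, Irby→C 11·8=88. Service 985; fixed 22; total 1007.
Plan B: {A, B}: Vance→A 13·13=169, Wirral→A 9·14=126, Elton→A 2·24=48, Pell→B 3·12=36, Dover→B 2·25=50, Irby→A 7·8=56. Service 485; fixed 69; total 554.
Difference: |1007 − 554| = 453.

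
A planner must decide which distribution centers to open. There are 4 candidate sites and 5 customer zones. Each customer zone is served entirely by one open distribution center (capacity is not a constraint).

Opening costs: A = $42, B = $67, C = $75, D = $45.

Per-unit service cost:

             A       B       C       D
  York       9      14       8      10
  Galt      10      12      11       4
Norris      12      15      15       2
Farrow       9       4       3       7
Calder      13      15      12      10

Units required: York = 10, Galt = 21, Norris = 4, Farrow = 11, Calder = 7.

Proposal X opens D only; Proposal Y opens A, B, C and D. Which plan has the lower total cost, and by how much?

Proposal X is cheaper by 120.

Proposal X: {D}: York→D 10·10=100, Galt→D 4·21=84, Norris→D 2·4=8, Farrow→D 7·11=77, Calder→D 10·7=70. Service 339; fixed 45; total 384.
Proposal Y: {A, B, C, D}: York→C 8·10=80, Galt→D 4·21=84, Norris→D 2·4=8, Farrow→C 3·11=33, Calder→D 10·7=70. Service 275; fixed 229; total 504.
Difference: |384 − 504| = 120.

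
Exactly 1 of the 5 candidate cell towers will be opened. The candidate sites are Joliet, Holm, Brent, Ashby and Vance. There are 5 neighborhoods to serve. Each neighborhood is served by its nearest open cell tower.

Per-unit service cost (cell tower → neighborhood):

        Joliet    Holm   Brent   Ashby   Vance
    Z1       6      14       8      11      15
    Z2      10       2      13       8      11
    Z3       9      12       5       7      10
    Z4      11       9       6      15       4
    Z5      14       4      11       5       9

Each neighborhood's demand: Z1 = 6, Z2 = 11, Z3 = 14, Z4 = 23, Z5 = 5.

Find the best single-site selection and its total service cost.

Choose Brent only; total service cost 454.

With exactly 1 open, each neighborhood uses its cheapest among the chosen.
{Brent}: Z1→Brent 8·6=48, Z2→Brent 13·11=143, Z3→Brent 5·14=70, Z4→Brent 6·23=138, Z5→Brent 11·5=55. Service cost 454.
{Vance}: service cost 488
{Holm}: service cost 501
Among all 5 size-1 choices, {Brent} is lowest.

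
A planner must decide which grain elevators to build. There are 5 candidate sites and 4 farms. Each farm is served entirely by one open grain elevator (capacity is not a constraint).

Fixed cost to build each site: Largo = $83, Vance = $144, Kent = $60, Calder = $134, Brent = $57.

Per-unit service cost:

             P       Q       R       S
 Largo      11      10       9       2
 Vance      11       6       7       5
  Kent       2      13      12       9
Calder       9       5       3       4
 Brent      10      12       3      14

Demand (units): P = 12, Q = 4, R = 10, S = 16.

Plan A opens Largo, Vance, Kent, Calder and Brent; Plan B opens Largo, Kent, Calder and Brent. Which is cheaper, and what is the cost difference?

Plan A: {Largo, Vance, Kent, Calder, Brent}: P→Kent 2·12=24, Q→Calder 5·4=20, R→Calder 3·10=30, S→Largo 2·16=32. Service 106; fixed 478; total 584.
Plan B: {Largo, Kent, Calder, Brent}: P→Kent 2·12=24, Q→Calder 5·4=20, R→Calder 3·10=30, S→Largo 2·16=32. Service 106; fixed 334; total 440.
Difference: |584 − 440| = 144.

Plan B is cheaper by 144.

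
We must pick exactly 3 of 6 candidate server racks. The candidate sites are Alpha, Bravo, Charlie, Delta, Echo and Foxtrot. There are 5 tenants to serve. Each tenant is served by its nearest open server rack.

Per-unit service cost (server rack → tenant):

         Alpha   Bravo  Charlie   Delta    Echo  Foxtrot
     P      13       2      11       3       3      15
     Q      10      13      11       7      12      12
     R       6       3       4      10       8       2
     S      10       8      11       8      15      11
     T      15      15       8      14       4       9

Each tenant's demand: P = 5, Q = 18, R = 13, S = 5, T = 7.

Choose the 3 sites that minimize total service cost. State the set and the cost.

With exactly 3 open, each tenant uses its cheapest among the chosen.
{Delta, Echo, Foxtrot}: P→Delta 3·5=15, Q→Delta 7·18=126, R→Foxtrot 2·13=26, S→Delta 8·5=40, T→Echo 4·7=28. Service cost 235.
{Bravo, Delta, Echo}: service cost 243
{Charlie, Delta, Echo}: service cost 261
Among all 20 size-3 choices, {Delta, Echo, Foxtrot} is lowest.

Choose Delta, Echo and Foxtrot; total service cost 235.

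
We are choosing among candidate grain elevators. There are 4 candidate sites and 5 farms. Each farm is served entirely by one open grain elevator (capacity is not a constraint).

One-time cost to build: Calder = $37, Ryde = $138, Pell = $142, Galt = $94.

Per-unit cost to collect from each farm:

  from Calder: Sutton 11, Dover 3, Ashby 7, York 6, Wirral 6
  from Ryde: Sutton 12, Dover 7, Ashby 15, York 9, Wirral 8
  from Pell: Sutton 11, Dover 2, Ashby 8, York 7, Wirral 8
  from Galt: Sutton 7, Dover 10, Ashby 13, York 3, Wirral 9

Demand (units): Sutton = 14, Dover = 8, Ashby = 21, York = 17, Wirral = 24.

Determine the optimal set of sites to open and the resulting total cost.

For any fixed open set, each farm goes to its cheapest open site; total = fixed + service.
{Calder, Galt}: Sutton→Galt 7·14=98, Dover→Calder 3·8=24, Ashby→Calder 7·21=147, York→Galt 3·17=51, Wirral→Calder 6·24=144. Service 464; fixed 131; total 595.
{Calder}: service 571 + fixed 37 = 608
{Calder, Pell, Galt}: Sutton→Galt 7·14=98, Dover→Pell 2·8=16, Ashby→Calder 7·21=147, York→Galt 3·17=51, Wirral→Calder 6·24=144. Service 456; fixed 273; total 729.
{Calder, Ryde, Pell, Galt}: Sutton→Galt 7·14=98, Dover→Pell 2·8=16, Ashby→Calder 7·21=147, York→Galt 3·17=51, Wirral→Calder 6·24=144. Service 456; fixed 411; total 867.
(All 15 nonempty subsets were checked; Calder and Galt is lowest.)

Open Calder and Galt; minimum total cost 595.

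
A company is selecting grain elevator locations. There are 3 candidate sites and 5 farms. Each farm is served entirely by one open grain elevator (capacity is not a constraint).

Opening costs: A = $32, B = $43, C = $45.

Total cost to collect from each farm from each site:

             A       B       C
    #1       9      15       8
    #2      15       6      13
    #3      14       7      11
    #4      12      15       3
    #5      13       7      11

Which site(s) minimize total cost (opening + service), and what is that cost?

Open C only; minimum total cost 91.

For any fixed open set, each farm goes to its cheapest open site; total = fixed + service.
{C}: #1→C 8, #2→C 13, #3→C 11, #4→C 3, #5→C 11. Service 46; fixed 45; total 91.
{B}: #1→B 15, #2→B 6, #3→B 7, #4→B 15, #5→B 7. Service 50; fixed 43; total 93.
{A}: #1→A 9, #2→A 15, #3→A 14, #4→A 12, #5→A 13. Service 63; fixed 32; total 95.
{A, B, C}: #1→C 8, #2→B 6, #3→B 7, #4→C 3, #5→B 7. Service 31; fixed 120; total 151.
No other subset beats 91.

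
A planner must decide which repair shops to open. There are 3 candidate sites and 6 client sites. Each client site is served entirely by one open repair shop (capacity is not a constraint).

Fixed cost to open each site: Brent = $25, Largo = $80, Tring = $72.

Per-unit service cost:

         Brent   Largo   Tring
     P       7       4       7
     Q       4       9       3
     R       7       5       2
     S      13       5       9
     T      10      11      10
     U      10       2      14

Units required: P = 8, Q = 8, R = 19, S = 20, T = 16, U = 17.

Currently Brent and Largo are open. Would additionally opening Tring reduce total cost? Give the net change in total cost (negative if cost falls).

No — net change +7 (cost rises by 7).

Current service cost with {Brent, Largo}: 453.
Adding Tring: each client site re-picks its cheapest; new service cost 388, saving 65.
Extra fixed cost: 72. Net change = 72 − 65 = 7.
(Totals: 558 → 565.)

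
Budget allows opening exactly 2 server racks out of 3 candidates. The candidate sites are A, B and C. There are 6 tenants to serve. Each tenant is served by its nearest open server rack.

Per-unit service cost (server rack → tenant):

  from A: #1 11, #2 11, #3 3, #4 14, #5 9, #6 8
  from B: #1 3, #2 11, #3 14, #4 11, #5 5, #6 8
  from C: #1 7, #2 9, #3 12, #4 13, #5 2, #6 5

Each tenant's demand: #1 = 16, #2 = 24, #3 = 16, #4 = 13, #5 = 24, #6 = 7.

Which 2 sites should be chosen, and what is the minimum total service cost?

With exactly 2 open, each tenant uses its cheapest among the chosen.
{A, C}: #1→C 7·16=112, #2→C 9·24=216, #3→A 3·16=48, #4→C 13·13=169, #5→C 2·24=48, #6→C 5·7=35. Service cost 628.
{A, B}: service cost 679
{B, C}: service cost 682
Among all 3 size-2 choices, {A, C} is lowest.

Choose A and C; total service cost 628.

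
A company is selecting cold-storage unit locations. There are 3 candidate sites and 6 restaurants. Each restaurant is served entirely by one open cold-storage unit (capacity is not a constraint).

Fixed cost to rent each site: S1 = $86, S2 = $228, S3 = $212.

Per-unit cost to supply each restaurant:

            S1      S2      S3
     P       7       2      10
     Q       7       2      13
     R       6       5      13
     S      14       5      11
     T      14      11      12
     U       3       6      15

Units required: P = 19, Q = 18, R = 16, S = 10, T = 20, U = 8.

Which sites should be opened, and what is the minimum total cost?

For any fixed open set, each restaurant goes to its cheapest open site; total = fixed + service.
{S2}: P→S2 2·19=38, Q→S2 2·18=36, R→S2 5·16=80, S→S2 5·10=50, T→S2 11·20=220, U→S2 6·8=48. Service 472; fixed 228; total 700.
{S1, S2}: service 448 + fixed 314 = 762
{S1}: P→S1 7·19=133, Q→S1 7·18=126, R→S1 6·16=96, S→S1 14·10=140, T→S1 14·20=280, U→S1 3·8=24. Service 799; fixed 86; total 885.
{S1, S2, S3}: service 448 + fixed 526 = 974
(All 7 nonempty subsets were checked; S2 only is lowest.)

Open S2 only; minimum total cost 700.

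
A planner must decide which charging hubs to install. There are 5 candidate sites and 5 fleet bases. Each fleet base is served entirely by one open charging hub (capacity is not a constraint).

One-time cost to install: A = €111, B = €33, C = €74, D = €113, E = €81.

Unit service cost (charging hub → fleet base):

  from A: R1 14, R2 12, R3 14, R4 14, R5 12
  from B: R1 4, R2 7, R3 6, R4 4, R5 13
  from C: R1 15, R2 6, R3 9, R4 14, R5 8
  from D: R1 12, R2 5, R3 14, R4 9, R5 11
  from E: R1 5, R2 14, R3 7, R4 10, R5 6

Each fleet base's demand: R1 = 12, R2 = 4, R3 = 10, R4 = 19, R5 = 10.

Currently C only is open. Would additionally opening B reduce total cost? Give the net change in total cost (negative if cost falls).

Current service cost with {C}: 640.
Adding B: each fleet base re-picks its cheapest; new service cost 288, saving 352.
Extra fixed cost: 33. Net change = 33 − 352 = -319.
(Totals: 714 → 395.)

Yes — net change −319 (cost falls by 319).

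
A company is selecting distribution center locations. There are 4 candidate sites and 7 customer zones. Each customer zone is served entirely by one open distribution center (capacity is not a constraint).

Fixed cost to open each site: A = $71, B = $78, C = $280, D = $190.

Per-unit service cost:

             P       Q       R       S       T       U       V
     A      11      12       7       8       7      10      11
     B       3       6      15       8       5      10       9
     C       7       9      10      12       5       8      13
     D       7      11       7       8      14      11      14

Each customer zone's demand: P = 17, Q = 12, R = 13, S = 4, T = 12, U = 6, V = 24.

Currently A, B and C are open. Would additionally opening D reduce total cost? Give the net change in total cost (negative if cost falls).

No — net change +190 (cost rises by 190).

Current service cost with {A, B, C}: 570.
Adding D: each customer zone re-picks its cheapest; new service cost 570, saving 0.
Extra fixed cost: 190. Net change = 190 − 0 = 190.
(Totals: 999 → 1189.)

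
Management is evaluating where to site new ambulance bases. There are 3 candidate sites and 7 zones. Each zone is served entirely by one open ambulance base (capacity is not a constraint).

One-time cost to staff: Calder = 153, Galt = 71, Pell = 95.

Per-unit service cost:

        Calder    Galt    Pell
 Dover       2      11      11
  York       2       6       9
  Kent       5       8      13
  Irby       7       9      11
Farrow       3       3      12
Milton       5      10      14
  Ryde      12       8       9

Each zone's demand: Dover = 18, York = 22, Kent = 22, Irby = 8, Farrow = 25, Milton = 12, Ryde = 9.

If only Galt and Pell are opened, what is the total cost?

Total cost: 1011

Each zone is assigned to its cheapest site among the open ones.
{Galt, Pell}: Dover→Galt 11·18=198, York→Galt 6·22=132, Kent→Galt 8·22=176, Irby→Galt 9·8=72, Farrow→Galt 3·25=75, Milton→Galt 10·12=120, Ryde→Galt 8·9=72. Service 845; fixed 166; total 1011.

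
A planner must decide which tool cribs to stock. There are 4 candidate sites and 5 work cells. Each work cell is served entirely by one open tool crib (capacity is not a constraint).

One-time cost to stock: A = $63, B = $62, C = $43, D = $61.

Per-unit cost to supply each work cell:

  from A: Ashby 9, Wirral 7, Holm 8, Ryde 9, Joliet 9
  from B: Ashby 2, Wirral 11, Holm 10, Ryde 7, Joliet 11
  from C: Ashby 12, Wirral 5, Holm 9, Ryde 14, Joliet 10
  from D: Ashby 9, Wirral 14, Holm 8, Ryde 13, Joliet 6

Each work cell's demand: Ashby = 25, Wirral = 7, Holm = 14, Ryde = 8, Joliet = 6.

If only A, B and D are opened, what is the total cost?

Each work cell is assigned to its cheapest site among the open ones.
{A, B, D}: Ashby→B 2·25=50, Wirral→A 7·7=49, Holm→A 8·14=112, Ryde→B 7·8=56, Joliet→D 6·6=36. Service 303; fixed 186; total 489.

Total cost: 489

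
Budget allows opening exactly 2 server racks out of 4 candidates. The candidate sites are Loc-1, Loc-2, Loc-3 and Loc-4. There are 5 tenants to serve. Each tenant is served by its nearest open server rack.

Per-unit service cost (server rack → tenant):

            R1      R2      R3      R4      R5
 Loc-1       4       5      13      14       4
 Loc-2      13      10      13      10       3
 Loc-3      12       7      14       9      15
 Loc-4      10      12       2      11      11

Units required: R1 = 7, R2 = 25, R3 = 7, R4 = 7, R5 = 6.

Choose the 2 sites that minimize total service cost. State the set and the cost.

With exactly 2 open, each tenant uses its cheapest among the chosen.
{Loc-1, Loc-4}: R1→Loc-1 4·7=28, R2→Loc-1 5·25=125, R3→Loc-4 2·7=14, R4→Loc-4 11·7=77, R5→Loc-1 4·6=24. Service cost 268.
{Loc-1, Loc-3}: service cost 331
{Loc-1, Loc-2}: service cost 332
Among all 6 size-2 choices, {Loc-1, Loc-4} is lowest.

Choose Loc-1 and Loc-4; total service cost 268.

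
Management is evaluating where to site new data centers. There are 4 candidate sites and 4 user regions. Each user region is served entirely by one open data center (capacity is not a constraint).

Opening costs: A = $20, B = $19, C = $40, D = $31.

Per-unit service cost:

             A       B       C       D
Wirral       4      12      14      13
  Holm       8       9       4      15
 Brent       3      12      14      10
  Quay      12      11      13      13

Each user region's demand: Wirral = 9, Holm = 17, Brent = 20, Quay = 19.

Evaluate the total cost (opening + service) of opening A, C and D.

Total cost: 483

Each user region is assigned to its cheapest site among the open ones.
{A, C, D}: Wirral→A 4·9=36, Holm→C 4·17=68, Brent→A 3·20=60, Quay→A 12·19=228. Service 392; fixed 91; total 483.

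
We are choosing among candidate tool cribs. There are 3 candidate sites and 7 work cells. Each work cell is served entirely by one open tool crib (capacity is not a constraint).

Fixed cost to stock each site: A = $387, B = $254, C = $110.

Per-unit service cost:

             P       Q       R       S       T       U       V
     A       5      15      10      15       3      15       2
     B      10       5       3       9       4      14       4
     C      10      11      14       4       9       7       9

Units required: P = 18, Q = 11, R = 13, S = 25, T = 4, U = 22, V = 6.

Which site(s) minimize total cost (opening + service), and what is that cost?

Open B and C; minimum total cost 932.

For any fixed open set, each work cell goes to its cheapest open site; total = fixed + service.
{B, C}: P→B 10·18=180, Q→B 5·11=55, R→B 3·13=39, S→C 4·25=100, T→B 4·4=16, U→C 7·22=154, V→B 4·6=24. Service 568; fixed 364; total 932.
{C}: P→C 10·18=180, Q→C 11·11=121, R→C 14·13=182, S→C 4·25=100, T→C 9·4=36, U→C 7·22=154, V→C 9·6=54. Service 827; fixed 110; total 937.
{B}: service 847 + fixed 254 = 1101
{A, B, C}: P→A 5·18=90, Q→B 5·11=55, R→B 3·13=39, S→C 4·25=100, T→A 3·4=12, U→C 7·22=154, V→A 2·6=12. Service 462; fixed 751; total 1213.
No other subset beats 932.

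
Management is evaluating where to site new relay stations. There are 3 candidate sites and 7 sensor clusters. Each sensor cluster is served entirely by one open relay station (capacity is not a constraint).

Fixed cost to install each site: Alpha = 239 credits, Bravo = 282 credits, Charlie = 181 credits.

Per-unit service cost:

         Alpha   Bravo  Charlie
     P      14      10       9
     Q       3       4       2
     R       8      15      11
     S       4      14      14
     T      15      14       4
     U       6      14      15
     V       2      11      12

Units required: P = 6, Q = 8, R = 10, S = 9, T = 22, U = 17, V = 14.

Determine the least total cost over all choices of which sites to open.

Minimum total cost: 824

For any fixed open set, each sensor cluster goes to its cheapest open site; total = fixed + service.
{Alpha, Charlie}: P→Charlie 9·6=54, Q→Charlie 2·8=16, R→Alpha 8·10=80, S→Alpha 4·9=36, T→Charlie 4·22=88, U→Alpha 6·17=102, V→Alpha 2·14=28. Service 404; fixed 420; total 824.
{Alpha}: P→Alpha 14·6=84, Q→Alpha 3·8=24, R→Alpha 8·10=80, S→Alpha 4·9=36, T→Alpha 15·22=330, U→Alpha 6·17=102, V→Alpha 2·14=28. Service 684; fixed 239; total 923.
{Charlie}: service 817 + fixed 181 = 998
{Alpha, Bravo, Charlie}: service 404 + fixed 702 = 1106
(All 7 nonempty subsets were checked; Alpha and Charlie is lowest.)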